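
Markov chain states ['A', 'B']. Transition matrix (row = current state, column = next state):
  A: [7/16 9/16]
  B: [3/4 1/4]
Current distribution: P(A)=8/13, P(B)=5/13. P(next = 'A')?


P(next=A) = Σᵢ P(now=i)×P(i→A)
= 8/13×7/16 + 5/13×3/4
= 7/26 + 15/52 = 29/52

P = 29/52 ≈ 0.5577


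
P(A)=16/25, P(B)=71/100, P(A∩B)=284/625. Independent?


P(A)×P(B) = 284/625
P(A∩B) = 284/625
Equal ✓ → Independent

Yes, independent


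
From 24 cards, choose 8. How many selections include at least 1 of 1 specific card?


Complement: C(24,8) - C(23,8) = 735471 - 490314 = 245157

245157


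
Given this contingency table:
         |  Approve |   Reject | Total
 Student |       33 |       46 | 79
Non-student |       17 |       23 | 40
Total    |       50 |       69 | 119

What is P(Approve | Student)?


P(Approve | Student) = 33/(33+46) = 33/79

P(Approve|Student) = 33/79 ≈ 41.77%


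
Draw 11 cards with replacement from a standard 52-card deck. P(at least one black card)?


P(not a black card) = 26/52 = 1/2
P(none in 11 draws) = (1/2)^11 = 1/2048
P(≥1 black card) = 1 - 1/2048 = 2047/2048

P = 2047/2048 ≈ 99.95%


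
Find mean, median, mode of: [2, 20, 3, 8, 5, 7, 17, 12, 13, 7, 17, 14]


Sorted: [2, 3, 5, 7, 7, 8, 12, 13, 14, 17, 17, 20]
Mean = 125/12
Median = 10
Freq: {2: 1, 20: 1, 3: 1, 8: 1, 5: 1, 7: 2, 17: 2, 12: 1, 13: 1, 14: 1}
Mode: [7, 17]

Mean=125/12, Median=10, Mode=[7, 17]


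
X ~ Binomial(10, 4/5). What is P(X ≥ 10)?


P(X ≥ 10) = Σ P(X=i) for i=10..10
P(X=10) = 1048576/9765625
Sum = 1048576/9765625

P(X ≥ 10) = 1048576/9765625 ≈ 10.74%


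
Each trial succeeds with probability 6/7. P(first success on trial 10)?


Geometric: P(X=10) = (1-p)^(k-1)×p = (1/7)^9×6/7 = 6/282475249

P(X=10) = 6/282475249 ≈ 0.00%


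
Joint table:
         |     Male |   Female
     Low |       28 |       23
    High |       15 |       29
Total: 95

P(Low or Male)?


P(Low∨Male) = P(Low) + P(Male) - P(Low∧Male)
= (51 + 43 - 28)/95 = 66/95

P = 66/95 ≈ 69.47%


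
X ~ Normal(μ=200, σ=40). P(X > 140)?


z = (140-200)/40 = -1.5
P(X > 140) = 1 - P(Z ≤ -1.5) = 1 - 0.0668 = 0.9332

P(X > 140) ≈ 0.9332


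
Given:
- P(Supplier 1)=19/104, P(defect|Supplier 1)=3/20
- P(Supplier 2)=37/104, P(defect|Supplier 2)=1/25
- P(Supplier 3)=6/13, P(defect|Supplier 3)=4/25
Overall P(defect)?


P(B) = Σ P(B|Aᵢ)×P(Aᵢ)
  3/20×19/104 = 57/2080
  1/25×37/104 = 37/2600
  4/25×6/13 = 24/325
Sum = 1201/10400

P(defect) = 1201/10400 ≈ 11.55%


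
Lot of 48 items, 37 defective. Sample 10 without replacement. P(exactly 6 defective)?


Hypergeometric: C(37,6)×C(11,4)/C(48,10)
= 2324784×330/6540715896 = 2905980/24775439

P(X=6) = 2905980/24775439 ≈ 11.73%


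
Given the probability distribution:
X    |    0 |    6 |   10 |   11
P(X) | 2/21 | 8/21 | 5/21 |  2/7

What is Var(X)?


E[X] = 164/21
E[X²] = 1514/21
Var(X) = E[X²] - (E[X])² = 1514/21 - 26896/441 = 4898/441

Var(X) = 4898/441 ≈ 11.1066


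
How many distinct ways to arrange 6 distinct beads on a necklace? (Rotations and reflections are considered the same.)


Free circular arrangements: rotations and reflections both identified.
(n-1)!/2 = 5!/2 = 120/2 = 60

60


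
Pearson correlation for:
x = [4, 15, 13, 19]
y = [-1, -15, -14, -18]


n=4, Σx=51, Σy=-48, Σxy=-753, Σx²=771, Σy²=746
r = (4×(-753) - 51×(-48))/√((4×771 - 51²)(4×746 - (-48)²))
= -564/√(483×680) = -564/√328440 ≈ -564/573.0969 ≈ -0.9841

r ≈ -0.9841


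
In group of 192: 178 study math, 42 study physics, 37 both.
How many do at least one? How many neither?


|A∪B| = 178+42-37 = 183
Neither = 192-183 = 9

At least one: 183; Neither: 9


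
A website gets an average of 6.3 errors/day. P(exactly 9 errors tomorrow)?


Poisson(λ=6.3): P(X=9) = e^(-λ)×λ^k/k!
= e^(-6.3) × 6.3^9 / 9!
≈ 0.001836304777 × 15633814.1569 / 362880 ≈ 0.079113

P(X=9) ≈ 0.079113 ≈ 7.91%


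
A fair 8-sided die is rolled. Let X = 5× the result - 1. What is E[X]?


E[die] = (1+8)/2 = 9/2
E[X] = 5×9/2 - 1 = 43/2

E[X] = 43/2


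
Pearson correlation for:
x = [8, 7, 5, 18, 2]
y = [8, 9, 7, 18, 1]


n=5, Σx=40, Σy=43, Σxy=488, Σx²=466, Σy²=519
r = (5×488 - 40×43)/√((5×466 - 40²)(5×519 - 43²))
= 720/√(730×746) = 720/√544580 ≈ 720/737.9566 ≈ 0.9757

r ≈ 0.9757


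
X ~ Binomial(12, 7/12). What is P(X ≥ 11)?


P(X ≥ 11) = Σ P(X=i) for i=11..12
P(X=11) = 9886633715/743008370688
P(X=12) = 13841287201/8916100448256
Sum = 132480891781/8916100448256

P(X ≥ 11) = 132480891781/8916100448256 ≈ 1.49%


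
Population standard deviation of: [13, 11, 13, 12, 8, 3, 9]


Mean = 69/7
  (13-69/7)²=484/49
  (11-69/7)²=64/49
  (13-69/7)²=484/49
  (12-69/7)²=225/49
  (8-69/7)²=169/49
  (3-69/7)²=2304/49
  (9-69/7)²=36/49
Σ(x-μ)² = 538/7
σ² = (538/7)/7 = 538/49

σ = √(538/49) ≈ 3.3135


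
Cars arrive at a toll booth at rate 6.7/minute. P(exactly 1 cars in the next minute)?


Poisson(λ=6.7): P(X=1) = e^(-λ)×λ^k/k!
= e^(-6.7) × 6.7^1 / 1!
≈ 0.001230911903 × 6.7 / 1 ≈ 0.008247

P(X=1) ≈ 0.008247 ≈ 0.82%


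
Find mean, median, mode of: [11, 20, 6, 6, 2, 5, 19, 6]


Sorted: [2, 5, 6, 6, 6, 11, 19, 20]
Mean = 75/8
Median = 6
Freq: {11: 1, 20: 1, 6: 3, 2: 1, 5: 1, 19: 1}
Mode: [6]

Mean=75/8, Median=6, Mode=6


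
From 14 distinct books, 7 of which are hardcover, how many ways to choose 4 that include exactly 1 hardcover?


Choose 1 of the 7 hardcovers and 3 of the other 7 books:
C(7,1)×C(7,3) = 7×35 = 245

245


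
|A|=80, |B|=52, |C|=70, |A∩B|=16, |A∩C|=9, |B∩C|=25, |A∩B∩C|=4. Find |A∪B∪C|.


|A∪B∪C| = 80+52+70-16-9-25+4 = 156

|A∪B∪C| = 156


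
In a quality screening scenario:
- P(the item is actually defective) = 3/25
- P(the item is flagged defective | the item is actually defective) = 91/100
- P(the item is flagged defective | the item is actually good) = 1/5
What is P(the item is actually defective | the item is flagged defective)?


Using Bayes' theorem:
P(A|B) = P(B|A)·P(A) / P(B)

P(the item is flagged defective) = 91/100 × 3/25 + 1/5 × 22/25
= 273/2500 + 22/125 = 713/2500

P(the item is actually defective|the item is flagged defective) = (273/2500) / (713/2500) = 273/713

P(the item is actually defective|the item is flagged defective) = 273/713 ≈ 38.29%


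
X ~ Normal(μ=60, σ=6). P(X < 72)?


z = (72-60)/6 = 2.0
P(Z < 2.0) = 0.9772

P(X < 72) ≈ 0.9772


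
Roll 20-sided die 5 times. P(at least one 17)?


P(no 17)^5 = (19/20)^5 = 2476099/3200000
P(≥1) = 1 - 2476099/3200000 = 723901/3200000

P = 723901/3200000 ≈ 22.62%


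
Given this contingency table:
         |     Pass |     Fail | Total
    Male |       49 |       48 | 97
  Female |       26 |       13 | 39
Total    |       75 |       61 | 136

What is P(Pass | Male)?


P(Pass | Male) = 49/(49+48) = 49/97

P(Pass|Male) = 49/97 ≈ 50.52%


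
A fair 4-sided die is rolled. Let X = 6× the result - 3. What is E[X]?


E[die] = (1+4)/2 = 5/2
E[X] = 6×5/2 - 3 = 12

E[X] = 12


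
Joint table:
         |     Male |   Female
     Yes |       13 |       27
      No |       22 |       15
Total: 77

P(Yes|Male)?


P(Yes|Male) = 13/(13+22) = 13/35

P = 13/35 ≈ 37.14%


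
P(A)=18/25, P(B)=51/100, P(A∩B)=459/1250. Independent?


P(A)×P(B) = 459/1250
P(A∩B) = 459/1250
Equal ✓ → Independent

Yes, independent


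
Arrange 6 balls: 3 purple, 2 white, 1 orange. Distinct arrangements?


6!/(3!×2!×1!) = 60

60


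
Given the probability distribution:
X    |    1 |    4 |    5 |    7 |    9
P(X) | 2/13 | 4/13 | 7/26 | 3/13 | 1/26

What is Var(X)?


E[X] = 61/13
E[X²] = 341/13
Var(X) = E[X²] - (E[X])² = 341/13 - 3721/169 = 712/169

Var(X) = 712/169 ≈ 4.2130


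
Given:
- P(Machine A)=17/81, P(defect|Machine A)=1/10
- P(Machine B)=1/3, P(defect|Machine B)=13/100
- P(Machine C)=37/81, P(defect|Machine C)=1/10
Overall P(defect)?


P(B) = Σ P(B|Aᵢ)×P(Aᵢ)
  1/10×17/81 = 17/810
  13/100×1/3 = 13/300
  1/10×37/81 = 37/810
Sum = 11/100

P(defect) = 11/100 ≈ 11.00%


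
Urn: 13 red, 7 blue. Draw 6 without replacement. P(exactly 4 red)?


Hypergeometric: C(13,4)×C(7,2)/C(20,6)
= 715×21/38760 = 1001/2584

P(X=4) = 1001/2584 ≈ 38.74%


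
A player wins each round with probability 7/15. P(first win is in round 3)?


Geometric: P(X=3) = (1-p)^(k-1)×p = (8/15)^2×7/15 = 448/3375

P(X=3) = 448/3375 ≈ 13.27%


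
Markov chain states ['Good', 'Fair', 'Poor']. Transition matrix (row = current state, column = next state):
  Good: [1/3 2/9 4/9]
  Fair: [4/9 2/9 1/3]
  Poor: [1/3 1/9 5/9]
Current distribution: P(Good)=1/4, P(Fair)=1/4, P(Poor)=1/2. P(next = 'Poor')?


P(next=Poor) = Σᵢ P(now=i)×P(i→Poor)
= 1/4×4/9 + 1/4×1/3 + 1/2×5/9
= 1/9 + 1/12 + 5/18 = 17/36

P = 17/36 ≈ 0.4722


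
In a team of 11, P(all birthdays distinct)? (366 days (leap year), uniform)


P(all different) = Π(366-i)/366 for i=0..10
= (366/366)×(365/366)×...×(356/366)
= 0.859219

P ≈ 0.8592 ≈ 85.92%


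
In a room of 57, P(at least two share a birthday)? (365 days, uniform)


P(all different) = Π(365-i)/365 for i=0..56
= 0.009878
P(match) = 1 - 0.009878 = 0.990122

P ≈ 0.9901 ≈ 99.01%


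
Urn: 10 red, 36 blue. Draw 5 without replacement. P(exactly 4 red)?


Hypergeometric: C(10,4)×C(36,1)/C(46,5)
= 210×36/1370754 = 60/10879

P(X=4) = 60/10879 ≈ 0.55%


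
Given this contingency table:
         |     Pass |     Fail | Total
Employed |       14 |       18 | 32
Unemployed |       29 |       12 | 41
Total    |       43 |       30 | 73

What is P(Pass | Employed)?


P(Pass | Employed) = 14/(14+18) = 14/32 = 7/16

P(Pass|Employed) = 7/16 ≈ 43.75%


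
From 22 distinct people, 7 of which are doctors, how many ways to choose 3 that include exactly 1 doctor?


Choose 1 of the 7 doctors and 2 of the other 15 people:
C(7,1)×C(15,2) = 7×105 = 735

735


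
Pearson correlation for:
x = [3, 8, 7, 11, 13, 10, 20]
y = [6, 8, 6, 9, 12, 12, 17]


n=7, Σx=72, Σy=70, Σxy=839, Σx²=912, Σy²=794
r = (7×839 - 72×70)/√((7×912 - 72²)(7×794 - 70²))
= 833/√(1200×658) = 833/√789600 ≈ 833/888.5944 ≈ 0.9374

r ≈ 0.9374


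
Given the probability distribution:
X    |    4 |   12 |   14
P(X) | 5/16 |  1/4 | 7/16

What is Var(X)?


E[X] = 83/8
E[X²] = 507/4
Var(X) = E[X²] - (E[X])² = 507/4 - 6889/64 = 1223/64

Var(X) = 1223/64 ≈ 19.1094


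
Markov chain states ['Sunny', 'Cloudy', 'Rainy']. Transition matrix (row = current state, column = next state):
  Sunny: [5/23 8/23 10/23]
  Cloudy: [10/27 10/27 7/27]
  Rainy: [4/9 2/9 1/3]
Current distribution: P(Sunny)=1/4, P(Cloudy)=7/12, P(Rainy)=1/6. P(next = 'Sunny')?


P(next=Sunny) = Σᵢ P(now=i)×P(i→Sunny)
= 1/4×5/23 + 7/12×10/27 + 1/6×4/9
= 5/92 + 35/162 + 2/27 = 2567/7452

P = 2567/7452 ≈ 0.3445


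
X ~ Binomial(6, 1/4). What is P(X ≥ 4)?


P(X ≥ 4) = Σ P(X=i) for i=4..6
P(X=4) = 135/4096
P(X=5) = 9/2048
P(X=6) = 1/4096
Sum = 77/2048

P(X ≥ 4) = 77/2048 ≈ 3.76%


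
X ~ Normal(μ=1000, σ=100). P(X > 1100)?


z = (1100-1000)/100 = 1.0
P(X > 1100) = 1 - P(Z ≤ 1.0) = 1 - 0.8413 = 0.1587

P(X > 1100) ≈ 0.1587


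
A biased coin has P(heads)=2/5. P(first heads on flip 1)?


Geometric: P(X=1) = (1-p)^(k-1)×p = (3/5)^0×2/5 = 2/5

P(X=1) = 2/5 ≈ 40.00%


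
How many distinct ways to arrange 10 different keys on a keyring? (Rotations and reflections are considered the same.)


Free circular arrangements: rotations and reflections both identified.
(n-1)!/2 = 9!/2 = 362880/2 = 181440

181440


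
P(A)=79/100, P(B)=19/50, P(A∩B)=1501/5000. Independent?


P(A)×P(B) = 1501/5000
P(A∩B) = 1501/5000
Equal ✓ → Independent

Yes, independent


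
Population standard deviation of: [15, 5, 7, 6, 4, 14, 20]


Mean = 71/7
  (15-71/7)²=1156/49
  (5-71/7)²=1296/49
  (7-71/7)²=484/49
  (6-71/7)²=841/49
  (4-71/7)²=1849/49
  (14-71/7)²=729/49
  (20-71/7)²=4761/49
Σ(x-μ)² = 1588/7
σ² = (1588/7)/7 = 1588/49

σ = √(1588/49) ≈ 5.6928


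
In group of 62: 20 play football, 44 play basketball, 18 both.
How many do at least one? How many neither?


|A∪B| = 20+44-18 = 46
Neither = 62-46 = 16

At least one: 46; Neither: 16


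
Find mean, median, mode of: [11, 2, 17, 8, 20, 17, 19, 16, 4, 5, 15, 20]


Sorted: [2, 4, 5, 8, 11, 15, 16, 17, 17, 19, 20, 20]
Mean = 154/12 = 77/6
Median = 31/2
Freq: {11: 1, 2: 1, 17: 2, 8: 1, 20: 2, 19: 1, 16: 1, 4: 1, 5: 1, 15: 1}
Mode: [17, 20]

Mean=77/6, Median=31/2, Mode=[17, 20]


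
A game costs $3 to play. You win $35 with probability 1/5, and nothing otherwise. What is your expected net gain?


E[gain] = (35-3)×1/5 + (-3)×4/5
= 32/5 - 12/5 = 4

Expected net gain = $4 ≈ $4.00


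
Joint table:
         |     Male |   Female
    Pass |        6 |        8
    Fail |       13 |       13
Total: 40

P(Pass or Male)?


P(Pass∨Male) = P(Pass) + P(Male) - P(Pass∧Male)
= (14 + 19 - 6)/40 = 27/40

P = 27/40 ≈ 67.50%


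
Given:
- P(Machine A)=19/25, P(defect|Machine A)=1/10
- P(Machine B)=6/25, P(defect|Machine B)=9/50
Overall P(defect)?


P(B) = Σ P(B|Aᵢ)×P(Aᵢ)
  1/10×19/25 = 19/250
  9/50×6/25 = 27/625
Sum = 149/1250

P(defect) = 149/1250 ≈ 11.92%


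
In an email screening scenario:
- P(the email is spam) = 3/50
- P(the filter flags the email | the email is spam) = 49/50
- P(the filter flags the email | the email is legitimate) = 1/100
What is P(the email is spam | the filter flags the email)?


Using Bayes' theorem:
P(A|B) = P(B|A)·P(A) / P(B)

P(the filter flags the email) = 49/50 × 3/50 + 1/100 × 47/50
= 147/2500 + 47/5000 = 341/5000

P(the email is spam|the filter flags the email) = (147/2500) / (341/5000) = 294/341

P(the email is spam|the filter flags the email) = 294/341 ≈ 86.22%


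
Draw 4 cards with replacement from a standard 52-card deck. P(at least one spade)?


P(not a spade) = 39/52 = 3/4
P(none in 4 draws) = (3/4)^4 = 81/256
P(≥1 spade) = 1 - 81/256 = 175/256

P = 175/256 ≈ 68.36%


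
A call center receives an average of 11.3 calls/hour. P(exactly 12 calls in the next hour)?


Poisson(λ=11.3): P(X=12) = e^(-λ)×λ^k/k!
= e^(-11.3) × 11.3^12 / 12!
≈ 1.237292426e-05 × 4.33452310019e+12 / 479001600 ≈ 0.111964

P(X=12) ≈ 0.111964 ≈ 11.20%


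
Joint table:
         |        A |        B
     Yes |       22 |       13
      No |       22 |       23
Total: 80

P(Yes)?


P(Yes) = (22+13)/80 = 35/80 = 7/16

P(Yes) = 7/16 ≈ 43.75%


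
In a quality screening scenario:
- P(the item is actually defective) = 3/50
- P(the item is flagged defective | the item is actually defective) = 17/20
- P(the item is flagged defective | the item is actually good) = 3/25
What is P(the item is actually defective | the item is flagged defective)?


Using Bayes' theorem:
P(A|B) = P(B|A)·P(A) / P(B)

P(the item is flagged defective) = 17/20 × 3/50 + 3/25 × 47/50
= 51/1000 + 141/1250 = 819/5000

P(the item is actually defective|the item is flagged defective) = (51/1000) / (819/5000) = 85/273

P(the item is actually defective|the item is flagged defective) = 85/273 ≈ 31.14%


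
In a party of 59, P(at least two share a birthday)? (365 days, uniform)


P(all different) = Π(365-i)/365 for i=0..58
= 0.007011
P(match) = 1 - 0.007011 = 0.992989

P ≈ 0.9930 ≈ 99.30%


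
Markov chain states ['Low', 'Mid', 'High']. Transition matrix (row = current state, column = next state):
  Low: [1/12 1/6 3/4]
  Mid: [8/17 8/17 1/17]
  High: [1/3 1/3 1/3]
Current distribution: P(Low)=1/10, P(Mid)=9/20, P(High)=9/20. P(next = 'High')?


P(next=High) = Σᵢ P(now=i)×P(i→High)
= 1/10×3/4 + 9/20×1/17 + 9/20×1/3
= 3/40 + 9/340 + 3/20 = 171/680

P = 171/680 ≈ 0.2515


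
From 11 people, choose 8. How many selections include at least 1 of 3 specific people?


Complement: C(11,8) - C(8,8) = 165 - 1 = 164

164


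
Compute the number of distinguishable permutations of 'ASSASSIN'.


Letters: 8, freq: {'A': 2, 'S': 4, 'I': 1, 'N': 1}
8!/(2!×4!×1!×1!) = 40320/48 = 840

840


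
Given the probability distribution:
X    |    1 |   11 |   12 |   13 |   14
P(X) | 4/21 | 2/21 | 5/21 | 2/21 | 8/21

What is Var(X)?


E[X] = 32/3
E[X²] = 2872/21
Var(X) = E[X²] - (E[X])² = 2872/21 - 1024/9 = 1448/63

Var(X) = 1448/63 ≈ 22.9841


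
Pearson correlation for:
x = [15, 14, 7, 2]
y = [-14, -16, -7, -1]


n=4, Σx=38, Σy=-38, Σxy=-485, Σx²=474, Σy²=502
r = (4×(-485) - 38×(-38))/√((4×474 - 38²)(4×502 - (-38)²))
= -496/√(452×564) = -496/√254928 ≈ -496/504.9040 ≈ -0.9824

r ≈ -0.9824


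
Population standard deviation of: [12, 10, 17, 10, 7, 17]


Mean = 73/6
  (12-73/6)²=1/36
  (10-73/6)²=169/36
  (17-73/6)²=841/36
  (10-73/6)²=169/36
  (7-73/6)²=961/36
  (17-73/6)²=841/36
Σ(x-μ)² = 497/6
σ² = (497/6)/6 = 497/36

σ = √(497/36) ≈ 3.7156


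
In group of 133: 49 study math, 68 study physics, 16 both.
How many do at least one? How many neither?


|A∪B| = 49+68-16 = 101
Neither = 133-101 = 32

At least one: 101; Neither: 32


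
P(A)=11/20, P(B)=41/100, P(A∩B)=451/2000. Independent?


P(A)×P(B) = 451/2000
P(A∩B) = 451/2000
Equal ✓ → Independent

Yes, independent


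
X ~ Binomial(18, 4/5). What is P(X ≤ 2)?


P(X ≤ 2) = Σ P(X=i) for i=0..2
P(X=0) = 1/3814697265625
P(X=1) = 72/3814697265625
P(X=2) = 2448/3814697265625
Sum = 2521/3814697265625

P(X ≤ 2) = 2521/3814697265625 ≈ 0.00%


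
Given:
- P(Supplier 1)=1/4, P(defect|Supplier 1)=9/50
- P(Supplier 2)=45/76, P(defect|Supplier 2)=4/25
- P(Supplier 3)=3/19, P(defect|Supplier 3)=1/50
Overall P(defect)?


P(B) = Σ P(B|Aᵢ)×P(Aᵢ)
  9/50×1/4 = 9/200
  4/25×45/76 = 9/95
  1/50×3/19 = 3/950
Sum = 543/3800

P(defect) = 543/3800 ≈ 14.29%


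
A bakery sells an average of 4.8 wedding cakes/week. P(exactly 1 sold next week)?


Poisson(λ=4.8): P(X=1) = e^(-λ)×λ^k/k!
= e^(-4.8) × 4.8^1 / 1!
≈ 0.008229747049 × 4.8 / 1 ≈ 0.039503

P(X=1) ≈ 0.039503 ≈ 3.95%


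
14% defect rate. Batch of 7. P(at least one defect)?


P(all good) = (43/50)^7 = 271818611107/781250000000
P(≥1 defect) = 509431388893/781250000000

P = 509431388893/781250000000 ≈ 65.21%


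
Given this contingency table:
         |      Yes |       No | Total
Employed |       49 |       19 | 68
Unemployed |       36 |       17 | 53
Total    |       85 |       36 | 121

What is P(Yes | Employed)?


P(Yes | Employed) = 49/(49+19) = 49/68

P(Yes|Employed) = 49/68 ≈ 72.06%


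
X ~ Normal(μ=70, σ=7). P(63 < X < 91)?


z₁=(63-70)/7=-1.0, z₂=(91-70)/7=3.0
P = Φ(3.0) - Φ(-1.0) = 0.998650 - 0.158655 = 0.839995 ≈ 0.8400

P(63 < X < 91) ≈ 0.8400


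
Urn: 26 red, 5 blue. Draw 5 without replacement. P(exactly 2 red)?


Hypergeometric: C(26,2)×C(5,3)/C(31,5)
= 325×10/169911 = 3250/169911

P(X=2) = 3250/169911 ≈ 1.91%


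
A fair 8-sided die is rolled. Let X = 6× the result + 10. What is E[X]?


E[die] = (1+8)/2 = 9/2
E[X] = 6×9/2 + 10 = 37

E[X] = 37


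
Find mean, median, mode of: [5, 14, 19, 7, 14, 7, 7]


Sorted: [5, 7, 7, 7, 14, 14, 19]
Mean = 73/7
Median = 7
Freq: {5: 1, 14: 2, 19: 1, 7: 3}
Mode: [7]

Mean=73/7, Median=7, Mode=7


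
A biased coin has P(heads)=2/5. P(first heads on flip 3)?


Geometric: P(X=3) = (1-p)^(k-1)×p = (3/5)^2×2/5 = 18/125

P(X=3) = 18/125 ≈ 14.40%


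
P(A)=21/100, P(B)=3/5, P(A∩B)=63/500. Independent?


P(A)×P(B) = 63/500
P(A∩B) = 63/500
Equal ✓ → Independent

Yes, independent


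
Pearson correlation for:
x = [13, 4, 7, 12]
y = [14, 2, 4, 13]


n=4, Σx=36, Σy=33, Σxy=374, Σx²=378, Σy²=385
r = (4×374 - 36×33)/√((4×378 - 36²)(4×385 - 33²))
= 308/√(216×451) = 308/√97416 ≈ 308/312.1154 ≈ 0.9868

r ≈ 0.9868


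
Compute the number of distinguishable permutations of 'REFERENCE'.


Letters: 9, freq: {'R': 2, 'E': 4, 'F': 1, 'N': 1, 'C': 1}
9!/(2!×4!×1!×1!×1!) = 362880/48 = 7560

7560


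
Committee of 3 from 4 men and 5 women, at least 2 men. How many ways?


Count by #men:
  2M,1W: C(4,2)×C(5,1)=30
  3M,0W: C(4,3)×C(5,0)=4
Total = 34

34


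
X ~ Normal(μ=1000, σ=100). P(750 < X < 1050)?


z₁=(750-1000)/100=-2.5, z₂=(1050-1000)/100=0.5
P = Φ(0.5) - Φ(-2.5) = 0.691462 - 0.006210 = 0.685252 ≈ 0.6853

P(750 < X < 1050) ≈ 0.6853


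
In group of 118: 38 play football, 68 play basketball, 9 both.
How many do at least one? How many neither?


|A∪B| = 38+68-9 = 97
Neither = 118-97 = 21

At least one: 97; Neither: 21


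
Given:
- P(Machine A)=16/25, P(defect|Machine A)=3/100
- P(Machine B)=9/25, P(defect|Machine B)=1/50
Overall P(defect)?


P(B) = Σ P(B|Aᵢ)×P(Aᵢ)
  3/100×16/25 = 12/625
  1/50×9/25 = 9/1250
Sum = 33/1250

P(defect) = 33/1250 ≈ 2.64%


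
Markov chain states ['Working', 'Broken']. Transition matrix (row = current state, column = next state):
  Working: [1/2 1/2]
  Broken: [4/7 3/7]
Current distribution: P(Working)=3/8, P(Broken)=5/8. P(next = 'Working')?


P(next=Working) = Σᵢ P(now=i)×P(i→Working)
= 3/8×1/2 + 5/8×4/7
= 3/16 + 5/14 = 61/112

P = 61/112 ≈ 0.5446


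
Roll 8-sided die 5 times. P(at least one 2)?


P(no 2)^5 = (7/8)^5 = 16807/32768
P(≥1) = 1 - 16807/32768 = 15961/32768

P = 15961/32768 ≈ 48.71%


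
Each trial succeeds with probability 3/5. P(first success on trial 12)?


Geometric: P(X=12) = (1-p)^(k-1)×p = (2/5)^11×3/5 = 6144/244140625

P(X=12) = 6144/244140625 ≈ 0.00%


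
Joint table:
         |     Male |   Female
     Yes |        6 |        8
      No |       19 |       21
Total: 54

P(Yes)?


P(Yes) = (6+8)/54 = 14/54 = 7/27

P(Yes) = 7/27 ≈ 25.93%


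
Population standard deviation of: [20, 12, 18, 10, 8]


Mean = 68/5
  (20-68/5)²=1024/25
  (12-68/5)²=64/25
  (18-68/5)²=484/25
  (10-68/5)²=324/25
  (8-68/5)²=784/25
Σ(x-μ)² = 536/5
σ² = (536/5)/5 = 536/25

σ = √(536/25) ≈ 4.6303


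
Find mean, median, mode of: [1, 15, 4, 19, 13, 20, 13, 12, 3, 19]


Sorted: [1, 3, 4, 12, 13, 13, 15, 19, 19, 20]
Mean = 119/10
Median = 13
Freq: {1: 1, 15: 1, 4: 1, 19: 2, 13: 2, 20: 1, 12: 1, 3: 1}
Mode: [13, 19]

Mean=119/10, Median=13, Mode=[13, 19]


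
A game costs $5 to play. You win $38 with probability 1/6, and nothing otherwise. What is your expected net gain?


E[gain] = (38-5)×1/6 + (-5)×5/6
= 11/2 - 25/6 = 4/3

Expected net gain = $4/3 ≈ $1.33


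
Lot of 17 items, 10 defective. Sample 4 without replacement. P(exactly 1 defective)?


Hypergeometric: C(10,1)×C(7,3)/C(17,4)
= 10×35/2380 = 5/34

P(X=1) = 5/34 ≈ 14.71%


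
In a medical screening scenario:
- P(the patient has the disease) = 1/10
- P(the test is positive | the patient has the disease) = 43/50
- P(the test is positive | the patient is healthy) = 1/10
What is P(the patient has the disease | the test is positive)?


Using Bayes' theorem:
P(A|B) = P(B|A)·P(A) / P(B)

P(the test is positive) = 43/50 × 1/10 + 1/10 × 9/10
= 43/500 + 9/100 = 22/125

P(the patient has the disease|the test is positive) = (43/500) / (22/125) = 43/88

P(the patient has the disease|the test is positive) = 43/88 ≈ 48.86%


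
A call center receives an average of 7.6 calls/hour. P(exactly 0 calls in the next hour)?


Poisson(λ=7.6): P(X=0) = e^(-λ)×λ^k/k!
= e^(-7.6) × 7.6^0 / 0!
≈ 0.0005004514334 × 1 / 1 ≈ 0.000500

P(X=0) ≈ 0.000500 ≈ 0.05%


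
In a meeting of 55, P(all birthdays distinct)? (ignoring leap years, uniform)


P(all different) = Π(365-i)/365 for i=0..54
= (365/365)×(364/365)×...×(311/365)
= 0.013738

P ≈ 0.0137 ≈ 1.37%


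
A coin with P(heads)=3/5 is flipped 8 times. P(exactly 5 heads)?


Binomial: P(X=5) = C(8,5)×p^5×(1-p)^3
= 56 × 243/3125 × 8/125 = 108864/390625

P(X=5) = 108864/390625 ≈ 27.87%


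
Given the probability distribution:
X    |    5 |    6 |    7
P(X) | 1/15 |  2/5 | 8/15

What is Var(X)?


E[X] = 97/15
E[X²] = 211/5
Var(X) = E[X²] - (E[X])² = 211/5 - 9409/225 = 86/225

Var(X) = 86/225 ≈ 0.3822


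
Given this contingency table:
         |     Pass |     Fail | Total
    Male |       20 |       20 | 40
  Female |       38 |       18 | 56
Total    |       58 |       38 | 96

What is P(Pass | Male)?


P(Pass | Male) = 20/(20+20) = 20/40 = 1/2

P(Pass|Male) = 1/2 ≈ 50.00%


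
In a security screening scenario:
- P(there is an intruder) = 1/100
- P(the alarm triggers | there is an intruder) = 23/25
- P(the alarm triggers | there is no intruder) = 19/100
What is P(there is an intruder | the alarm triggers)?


Using Bayes' theorem:
P(A|B) = P(B|A)·P(A) / P(B)

P(the alarm triggers) = 23/25 × 1/100 + 19/100 × 99/100
= 23/2500 + 1881/10000 = 1973/10000

P(there is an intruder|the alarm triggers) = (23/2500) / (1973/10000) = 92/1973

P(there is an intruder|the alarm triggers) = 92/1973 ≈ 4.66%


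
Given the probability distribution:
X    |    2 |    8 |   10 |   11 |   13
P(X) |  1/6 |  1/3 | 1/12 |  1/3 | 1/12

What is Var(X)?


E[X] = 103/12
E[X²] = 339/4
Var(X) = E[X²] - (E[X])² = 339/4 - 10609/144 = 1595/144

Var(X) = 1595/144 ≈ 11.0764


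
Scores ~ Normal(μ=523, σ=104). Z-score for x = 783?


z = (x - μ)/σ = (783 - 523)/104 = 2.5

z = 2.5


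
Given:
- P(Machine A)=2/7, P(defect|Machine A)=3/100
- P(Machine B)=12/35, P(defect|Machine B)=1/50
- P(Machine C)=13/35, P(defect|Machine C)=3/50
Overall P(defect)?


P(B) = Σ P(B|Aᵢ)×P(Aᵢ)
  3/100×2/7 = 3/350
  1/50×12/35 = 6/875
  3/50×13/35 = 39/1750
Sum = 33/875

P(defect) = 33/875 ≈ 3.77%


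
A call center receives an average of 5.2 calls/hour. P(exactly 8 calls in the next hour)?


Poisson(λ=5.2): P(X=8) = e^(-λ)×λ^k/k!
= e^(-5.2) × 5.2^8 / 8!
≈ 0.005516564421 × 534597.285315 / 40320 ≈ 0.073143

P(X=8) ≈ 0.073143 ≈ 7.31%


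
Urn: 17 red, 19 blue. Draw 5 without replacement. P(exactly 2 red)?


Hypergeometric: C(17,2)×C(19,3)/C(36,5)
= 136×969/376992 = 323/924

P(X=2) = 323/924 ≈ 34.96%


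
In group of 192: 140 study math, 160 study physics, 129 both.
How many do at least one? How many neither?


|A∪B| = 140+160-129 = 171
Neither = 192-171 = 21

At least one: 171; Neither: 21


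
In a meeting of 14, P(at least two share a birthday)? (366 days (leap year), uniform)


P(all different) = Π(366-i)/366 for i=0..13
= 0.777440
P(match) = 1 - 0.777440 = 0.222560

P ≈ 0.2226 ≈ 22.26%


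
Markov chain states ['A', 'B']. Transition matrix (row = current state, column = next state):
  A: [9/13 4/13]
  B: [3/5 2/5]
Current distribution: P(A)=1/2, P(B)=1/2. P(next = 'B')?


P(next=B) = Σᵢ P(now=i)×P(i→B)
= 1/2×4/13 + 1/2×2/5
= 2/13 + 1/5 = 23/65

P = 23/65 ≈ 0.3538


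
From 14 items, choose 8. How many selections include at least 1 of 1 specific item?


Complement: C(14,8) - C(13,8) = 3003 - 1287 = 1716

1716


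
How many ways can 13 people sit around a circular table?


Circular arrangements of 13 distinct objects: fix one position to break rotational symmetry.
(n-1)! = 12! = 479001600

479001600


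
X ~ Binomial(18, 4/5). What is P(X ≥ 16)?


P(X ≥ 16) = Σ P(X=i) for i=16..18
P(X=16) = 657129996288/3814697265625
P(X=17) = 309237645312/3814697265625
P(X=18) = 68719476736/3814697265625
Sum = 1035087118336/3814697265625

P(X ≥ 16) = 1035087118336/3814697265625 ≈ 27.13%


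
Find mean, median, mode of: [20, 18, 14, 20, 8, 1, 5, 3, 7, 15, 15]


Sorted: [1, 3, 5, 7, 8, 14, 15, 15, 18, 20, 20]
Mean = 126/11
Median = 14
Freq: {20: 2, 18: 1, 14: 1, 8: 1, 1: 1, 5: 1, 3: 1, 7: 1, 15: 2}
Mode: [15, 20]

Mean=126/11, Median=14, Mode=[15, 20]


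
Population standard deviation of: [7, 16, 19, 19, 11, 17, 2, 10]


Mean = 101/8
  (7-101/8)²=2025/64
  (16-101/8)²=729/64
  (19-101/8)²=2601/64
  (19-101/8)²=2601/64
  (11-101/8)²=169/64
  (17-101/8)²=1225/64
  (2-101/8)²=7225/64
  (10-101/8)²=441/64
Σ(x-μ)² = 2127/8
σ² = (2127/8)/8 = 2127/64

σ = √(2127/64) ≈ 5.7649


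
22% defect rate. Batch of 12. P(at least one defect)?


P(all good) = (39/50)^12 = 12381557655576425121/244140625000000000000
P(≥1 defect) = 231759067344423574879/244140625000000000000

P = 231759067344423574879/244140625000000000000 ≈ 94.93%


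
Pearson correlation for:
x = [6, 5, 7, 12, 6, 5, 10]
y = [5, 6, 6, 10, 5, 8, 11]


n=7, Σx=51, Σy=51, Σxy=402, Σx²=415, Σy²=407
r = (7×402 - 51×51)/√((7×415 - 51²)(7×407 - 51²))
= 213/√(304×248) = 213/√75392 ≈ 213/274.5760 ≈ 0.7757

r ≈ 0.7757


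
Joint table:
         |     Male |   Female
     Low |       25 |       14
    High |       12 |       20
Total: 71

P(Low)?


P(Low) = (25+14)/71 = 39/71

P(Low) = 39/71 ≈ 54.93%


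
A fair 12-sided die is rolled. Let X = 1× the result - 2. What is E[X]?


E[die] = (1+12)/2 = 13/2
E[X] = 1×13/2 - 2 = 9/2

E[X] = 9/2


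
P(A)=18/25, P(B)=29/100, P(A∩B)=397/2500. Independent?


P(A)×P(B) = 261/1250
P(A∩B) = 397/2500
Not equal → NOT independent

No, not independent


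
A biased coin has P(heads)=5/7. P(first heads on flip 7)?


Geometric: P(X=7) = (1-p)^(k-1)×p = (2/7)^6×5/7 = 320/823543

P(X=7) = 320/823543 ≈ 0.04%


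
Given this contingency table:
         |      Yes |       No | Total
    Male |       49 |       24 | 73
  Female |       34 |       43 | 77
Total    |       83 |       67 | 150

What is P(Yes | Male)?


P(Yes | Male) = 49/(49+24) = 49/73

P(Yes|Male) = 49/73 ≈ 67.12%


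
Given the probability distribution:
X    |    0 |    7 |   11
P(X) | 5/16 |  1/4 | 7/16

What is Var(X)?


E[X] = 105/16
E[X²] = 1043/16
Var(X) = E[X²] - (E[X])² = 1043/16 - 11025/256 = 5663/256

Var(X) = 5663/256 ≈ 22.1211


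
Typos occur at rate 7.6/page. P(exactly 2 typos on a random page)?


Poisson(λ=7.6): P(X=2) = e^(-λ)×λ^k/k!
= e^(-7.6) × 7.6^2 / 2!
≈ 0.0005004514334 × 57.76 / 2 ≈ 0.014453

P(X=2) ≈ 0.014453 ≈ 1.45%


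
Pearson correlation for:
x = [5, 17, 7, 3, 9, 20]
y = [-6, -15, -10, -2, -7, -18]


n=6, Σx=61, Σy=-58, Σxy=-784, Σx²=853, Σy²=738
r = (6×(-784) - 61×(-58))/√((6×853 - 61²)(6×738 - (-58)²))
= -1166/√(1397×1064) = -1166/√1486408 ≈ -1166/1219.1833 ≈ -0.9564

r ≈ -0.9564


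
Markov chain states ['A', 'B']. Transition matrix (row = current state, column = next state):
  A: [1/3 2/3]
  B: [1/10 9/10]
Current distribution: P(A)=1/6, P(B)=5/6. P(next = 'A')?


P(next=A) = Σᵢ P(now=i)×P(i→A)
= 1/6×1/3 + 5/6×1/10
= 1/18 + 1/12 = 5/36

P = 5/36 ≈ 0.1389


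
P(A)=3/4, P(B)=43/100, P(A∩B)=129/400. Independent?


P(A)×P(B) = 129/400
P(A∩B) = 129/400
Equal ✓ → Independent

Yes, independent


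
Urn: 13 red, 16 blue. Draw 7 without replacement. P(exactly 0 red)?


Hypergeometric: C(13,0)×C(16,7)/C(29,7)
= 1×11440/1560780 = 44/6003

P(X=0) = 44/6003 ≈ 0.73%


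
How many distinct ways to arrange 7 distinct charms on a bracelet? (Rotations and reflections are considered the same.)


Free circular arrangements: rotations and reflections both identified.
(n-1)!/2 = 6!/2 = 720/2 = 360

360


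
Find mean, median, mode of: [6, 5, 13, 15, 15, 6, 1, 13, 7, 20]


Sorted: [1, 5, 6, 6, 7, 13, 13, 15, 15, 20]
Mean = 101/10
Median = 10
Freq: {6: 2, 5: 1, 13: 2, 15: 2, 1: 1, 7: 1, 20: 1}
Mode: [6, 13, 15]

Mean=101/10, Median=10, Mode=[6, 13, 15]


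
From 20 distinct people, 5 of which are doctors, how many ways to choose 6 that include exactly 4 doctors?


Choose 4 of the 5 doctors and 2 of the other 15 people:
C(5,4)×C(15,2) = 5×105 = 525

525


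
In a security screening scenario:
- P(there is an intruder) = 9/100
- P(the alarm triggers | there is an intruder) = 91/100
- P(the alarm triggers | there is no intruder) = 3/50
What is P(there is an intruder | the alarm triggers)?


Using Bayes' theorem:
P(A|B) = P(B|A)·P(A) / P(B)

P(the alarm triggers) = 91/100 × 9/100 + 3/50 × 91/100
= 819/10000 + 273/5000 = 273/2000

P(there is an intruder|the alarm triggers) = (819/10000) / (273/2000) = 3/5

P(there is an intruder|the alarm triggers) = 3/5 ≈ 60.00%


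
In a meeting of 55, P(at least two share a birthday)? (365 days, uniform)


P(all different) = Π(365-i)/365 for i=0..54
= 0.013738
P(match) = 1 - 0.013738 = 0.986262

P ≈ 0.9863 ≈ 98.63%


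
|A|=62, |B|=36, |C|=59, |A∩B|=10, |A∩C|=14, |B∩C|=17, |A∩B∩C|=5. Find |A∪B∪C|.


|A∪B∪C| = 62+36+59-10-14-17+5 = 121

|A∪B∪C| = 121


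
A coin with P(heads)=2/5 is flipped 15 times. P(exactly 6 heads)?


Binomial: P(X=6) = C(15,6)×p^6×(1-p)^9
= 5005 × 64/15625 × 19683/1953125 = 1260971712/6103515625

P(X=6) = 1260971712/6103515625 ≈ 20.66%


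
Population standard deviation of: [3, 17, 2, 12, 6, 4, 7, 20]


Mean = 71/8
  (3-71/8)²=2209/64
  (17-71/8)²=4225/64
  (2-71/8)²=3025/64
  (12-71/8)²=625/64
  (6-71/8)²=529/64
  (4-71/8)²=1521/64
  (7-71/8)²=225/64
  (20-71/8)²=7921/64
Σ(x-μ)² = 2535/8
σ² = (2535/8)/8 = 2535/64

σ = √(2535/64) ≈ 6.2936


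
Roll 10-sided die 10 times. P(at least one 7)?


P(no 7)^10 = (9/10)^10 = 3486784401/10000000000
P(≥1) = 1 - 3486784401/10000000000 = 6513215599/10000000000

P = 6513215599/10000000000 ≈ 65.13%


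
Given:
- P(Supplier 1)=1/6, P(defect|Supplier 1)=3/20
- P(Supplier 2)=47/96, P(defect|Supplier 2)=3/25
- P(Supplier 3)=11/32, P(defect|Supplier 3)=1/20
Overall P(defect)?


P(B) = Σ P(B|Aᵢ)×P(Aᵢ)
  3/20×1/6 = 1/40
  3/25×47/96 = 47/800
  1/20×11/32 = 11/640
Sum = 323/3200

P(defect) = 323/3200 ≈ 10.09%


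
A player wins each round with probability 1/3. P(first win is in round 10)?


Geometric: P(X=10) = (1-p)^(k-1)×p = (2/3)^9×1/3 = 512/59049

P(X=10) = 512/59049 ≈ 0.87%


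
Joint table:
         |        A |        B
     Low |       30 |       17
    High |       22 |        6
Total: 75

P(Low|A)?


P(Low|A) = 30/(30+22) = 30/52 = 15/26

P = 15/26 ≈ 57.69%


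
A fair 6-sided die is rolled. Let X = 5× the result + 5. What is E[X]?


E[die] = (1+6)/2 = 7/2
E[X] = 5×7/2 + 5 = 45/2

E[X] = 45/2


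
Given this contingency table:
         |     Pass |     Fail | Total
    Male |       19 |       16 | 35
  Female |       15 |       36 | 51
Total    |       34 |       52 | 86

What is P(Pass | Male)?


P(Pass | Male) = 19/(19+16) = 19/35

P(Pass|Male) = 19/35 ≈ 54.29%


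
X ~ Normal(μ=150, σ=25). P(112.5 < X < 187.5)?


z₁=(112.5-150)/25=-1.5, z₂=(187.5-150)/25=1.5
P = Φ(1.5) - Φ(-1.5) = 0.933193 - 0.066807 = 0.866386 ≈ 0.8664

P(112.5 < X < 187.5) ≈ 0.8664


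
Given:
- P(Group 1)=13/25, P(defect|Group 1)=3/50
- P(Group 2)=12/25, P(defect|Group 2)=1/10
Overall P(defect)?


P(B) = Σ P(B|Aᵢ)×P(Aᵢ)
  3/50×13/25 = 39/1250
  1/10×12/25 = 6/125
Sum = 99/1250

P(defect) = 99/1250 ≈ 7.92%


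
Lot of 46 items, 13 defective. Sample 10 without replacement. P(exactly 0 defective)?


Hypergeometric: C(13,0)×C(33,10)/C(46,10)
= 1×92561040/4076350421 = 647280/28505947

P(X=0) = 647280/28505947 ≈ 2.27%


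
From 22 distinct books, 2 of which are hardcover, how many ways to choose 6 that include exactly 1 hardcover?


Choose 1 of the 2 hardcovers and 5 of the other 20 books:
C(2,1)×C(20,5) = 2×15504 = 31008

31008


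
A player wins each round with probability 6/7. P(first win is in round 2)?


Geometric: P(X=2) = (1-p)^(k-1)×p = (1/7)^1×6/7 = 6/49

P(X=2) = 6/49 ≈ 12.24%


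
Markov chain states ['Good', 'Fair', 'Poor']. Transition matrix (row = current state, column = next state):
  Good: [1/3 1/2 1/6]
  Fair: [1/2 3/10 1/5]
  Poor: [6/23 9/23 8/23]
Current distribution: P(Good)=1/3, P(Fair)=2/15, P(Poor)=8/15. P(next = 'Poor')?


P(next=Poor) = Σᵢ P(now=i)×P(i→Poor)
= 1/3×1/6 + 2/15×1/5 + 8/15×8/23
= 1/18 + 2/75 + 64/345 = 2771/10350

P = 2771/10350 ≈ 0.2677


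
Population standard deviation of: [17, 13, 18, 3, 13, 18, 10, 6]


Mean = 98/8 = 49/4
  (17-49/4)²=361/16
  (13-49/4)²=9/16
  (18-49/4)²=529/16
  (3-49/4)²=1369/16
  (13-49/4)²=9/16
  (18-49/4)²=529/16
  (10-49/4)²=81/16
  (6-49/4)²=625/16
Σ(x-μ)² = 439/2
σ² = (439/2)/8 = 439/16

σ = √(439/16) ≈ 5.2381


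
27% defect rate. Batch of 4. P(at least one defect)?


P(all good) = (73/100)^4 = 28398241/100000000
P(≥1 defect) = 71601759/100000000

P = 71601759/100000000 ≈ 71.60%


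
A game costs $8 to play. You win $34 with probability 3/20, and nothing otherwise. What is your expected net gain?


E[gain] = (34-8)×3/20 + (-8)×17/20
= 39/10 - 34/5 = -29/10

Expected net gain = $-29/10 ≈ $-2.90


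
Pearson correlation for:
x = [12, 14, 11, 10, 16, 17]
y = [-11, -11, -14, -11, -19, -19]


n=6, Σx=80, Σy=-85, Σxy=-1177, Σx²=1106, Σy²=1281
r = (6×(-1177) - 80×(-85))/√((6×1106 - 80²)(6×1281 - (-85)²))
= -262/√(236×461) = -262/√108796 ≈ -262/329.8424 ≈ -0.7943

r ≈ -0.7943


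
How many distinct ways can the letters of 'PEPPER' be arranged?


Letters: 6, freq: {'P': 3, 'E': 2, 'R': 1}
6!/(3!×2!×1!) = 720/12 = 60

60


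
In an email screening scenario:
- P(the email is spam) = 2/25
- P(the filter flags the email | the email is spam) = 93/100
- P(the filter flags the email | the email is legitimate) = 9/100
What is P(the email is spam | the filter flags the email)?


Using Bayes' theorem:
P(A|B) = P(B|A)·P(A) / P(B)

P(the filter flags the email) = 93/100 × 2/25 + 9/100 × 23/25
= 93/1250 + 207/2500 = 393/2500

P(the email is spam|the filter flags the email) = (93/1250) / (393/2500) = 62/131

P(the email is spam|the filter flags the email) = 62/131 ≈ 47.33%


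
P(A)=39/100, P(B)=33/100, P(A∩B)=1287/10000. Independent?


P(A)×P(B) = 1287/10000
P(A∩B) = 1287/10000
Equal ✓ → Independent

Yes, independent


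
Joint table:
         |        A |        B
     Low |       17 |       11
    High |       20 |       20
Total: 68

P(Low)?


P(Low) = (17+11)/68 = 28/68 = 7/17

P(Low) = 7/17 ≈ 41.18%


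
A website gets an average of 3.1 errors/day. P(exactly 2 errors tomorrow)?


Poisson(λ=3.1): P(X=2) = e^(-λ)×λ^k/k!
= e^(-3.1) × 3.1^2 / 2!
≈ 0.04504920239 × 9.61 / 2 ≈ 0.216461

P(X=2) ≈ 0.216461 ≈ 21.65%


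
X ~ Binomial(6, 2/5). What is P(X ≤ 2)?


P(X ≤ 2) = Σ P(X=i) for i=0..2
P(X=0) = 729/15625
P(X=1) = 2916/15625
P(X=2) = 972/3125
Sum = 1701/3125

P(X ≤ 2) = 1701/3125 ≈ 54.43%


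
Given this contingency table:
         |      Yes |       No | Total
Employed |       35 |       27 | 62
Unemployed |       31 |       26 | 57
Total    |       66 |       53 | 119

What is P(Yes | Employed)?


P(Yes | Employed) = 35/(35+27) = 35/62

P(Yes|Employed) = 35/62 ≈ 56.45%


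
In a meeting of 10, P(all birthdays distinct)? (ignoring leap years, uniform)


P(all different) = Π(365-i)/365 for i=0..9
= (365/365)×(364/365)×...×(356/365)
= 0.883052

P ≈ 0.8831 ≈ 88.31%


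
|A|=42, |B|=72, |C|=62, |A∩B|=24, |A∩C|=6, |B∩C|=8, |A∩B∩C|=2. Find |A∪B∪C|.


|A∪B∪C| = 42+72+62-24-6-8+2 = 140

|A∪B∪C| = 140


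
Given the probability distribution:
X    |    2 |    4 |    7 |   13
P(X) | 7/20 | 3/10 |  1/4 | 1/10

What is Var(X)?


E[X] = 99/20
E[X²] = 707/20
Var(X) = E[X²] - (E[X])² = 707/20 - 9801/400 = 4339/400

Var(X) = 4339/400 ≈ 10.8475


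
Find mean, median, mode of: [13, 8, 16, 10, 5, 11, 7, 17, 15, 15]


Sorted: [5, 7, 8, 10, 11, 13, 15, 15, 16, 17]
Mean = 117/10
Median = 12
Freq: {13: 1, 8: 1, 16: 1, 10: 1, 5: 1, 11: 1, 7: 1, 17: 1, 15: 2}
Mode: [15]

Mean=117/10, Median=12, Mode=15
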